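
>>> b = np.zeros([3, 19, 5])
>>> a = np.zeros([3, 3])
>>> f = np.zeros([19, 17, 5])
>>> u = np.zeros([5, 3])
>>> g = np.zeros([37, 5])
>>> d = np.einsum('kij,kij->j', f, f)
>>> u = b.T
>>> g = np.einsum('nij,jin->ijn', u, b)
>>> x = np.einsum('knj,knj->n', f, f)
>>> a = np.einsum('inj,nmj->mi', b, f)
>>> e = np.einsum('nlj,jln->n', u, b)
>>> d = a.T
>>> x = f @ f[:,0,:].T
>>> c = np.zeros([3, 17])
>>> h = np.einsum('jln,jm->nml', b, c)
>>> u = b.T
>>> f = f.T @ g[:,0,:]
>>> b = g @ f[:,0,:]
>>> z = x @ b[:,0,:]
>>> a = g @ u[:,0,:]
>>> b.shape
(19, 3, 5)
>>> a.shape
(19, 3, 3)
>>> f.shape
(5, 17, 5)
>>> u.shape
(5, 19, 3)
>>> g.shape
(19, 3, 5)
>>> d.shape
(3, 17)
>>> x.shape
(19, 17, 19)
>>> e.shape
(5,)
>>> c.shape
(3, 17)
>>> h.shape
(5, 17, 19)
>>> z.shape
(19, 17, 5)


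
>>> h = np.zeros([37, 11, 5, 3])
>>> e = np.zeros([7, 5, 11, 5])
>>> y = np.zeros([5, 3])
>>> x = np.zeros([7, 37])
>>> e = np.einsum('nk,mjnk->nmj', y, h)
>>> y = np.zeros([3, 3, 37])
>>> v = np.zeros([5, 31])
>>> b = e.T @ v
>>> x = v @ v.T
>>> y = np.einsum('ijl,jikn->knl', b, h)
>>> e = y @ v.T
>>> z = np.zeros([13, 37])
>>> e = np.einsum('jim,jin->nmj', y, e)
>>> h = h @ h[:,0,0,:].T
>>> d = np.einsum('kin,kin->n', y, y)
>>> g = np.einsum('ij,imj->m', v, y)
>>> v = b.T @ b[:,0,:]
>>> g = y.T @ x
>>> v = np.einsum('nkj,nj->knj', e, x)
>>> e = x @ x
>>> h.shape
(37, 11, 5, 37)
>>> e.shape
(5, 5)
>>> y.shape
(5, 3, 31)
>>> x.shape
(5, 5)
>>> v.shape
(31, 5, 5)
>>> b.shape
(11, 37, 31)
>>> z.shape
(13, 37)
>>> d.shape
(31,)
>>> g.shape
(31, 3, 5)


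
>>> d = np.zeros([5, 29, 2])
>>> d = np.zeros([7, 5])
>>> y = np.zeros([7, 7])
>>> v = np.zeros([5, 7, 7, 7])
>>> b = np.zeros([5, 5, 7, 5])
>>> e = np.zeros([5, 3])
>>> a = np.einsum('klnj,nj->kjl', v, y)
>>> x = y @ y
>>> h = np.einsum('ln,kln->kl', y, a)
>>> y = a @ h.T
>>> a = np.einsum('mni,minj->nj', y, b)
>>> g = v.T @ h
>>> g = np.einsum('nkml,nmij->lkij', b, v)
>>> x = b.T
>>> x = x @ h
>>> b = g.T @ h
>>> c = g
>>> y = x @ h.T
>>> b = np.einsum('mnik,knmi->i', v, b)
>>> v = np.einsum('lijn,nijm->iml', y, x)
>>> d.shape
(7, 5)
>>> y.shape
(5, 7, 5, 5)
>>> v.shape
(7, 7, 5)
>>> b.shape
(7,)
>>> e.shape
(5, 3)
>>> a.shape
(7, 5)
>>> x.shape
(5, 7, 5, 7)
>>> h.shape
(5, 7)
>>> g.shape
(5, 5, 7, 7)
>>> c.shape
(5, 5, 7, 7)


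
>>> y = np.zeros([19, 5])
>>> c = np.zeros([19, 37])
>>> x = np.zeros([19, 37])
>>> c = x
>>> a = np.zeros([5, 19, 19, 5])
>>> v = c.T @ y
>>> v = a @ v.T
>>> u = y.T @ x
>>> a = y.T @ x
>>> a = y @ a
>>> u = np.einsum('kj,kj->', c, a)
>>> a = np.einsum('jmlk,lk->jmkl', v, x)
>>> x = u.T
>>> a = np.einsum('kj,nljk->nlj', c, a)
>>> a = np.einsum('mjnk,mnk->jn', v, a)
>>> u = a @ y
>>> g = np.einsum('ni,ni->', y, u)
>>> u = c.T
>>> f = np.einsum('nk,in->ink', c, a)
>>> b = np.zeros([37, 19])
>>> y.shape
(19, 5)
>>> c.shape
(19, 37)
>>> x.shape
()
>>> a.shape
(19, 19)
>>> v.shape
(5, 19, 19, 37)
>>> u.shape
(37, 19)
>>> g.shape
()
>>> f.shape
(19, 19, 37)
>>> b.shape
(37, 19)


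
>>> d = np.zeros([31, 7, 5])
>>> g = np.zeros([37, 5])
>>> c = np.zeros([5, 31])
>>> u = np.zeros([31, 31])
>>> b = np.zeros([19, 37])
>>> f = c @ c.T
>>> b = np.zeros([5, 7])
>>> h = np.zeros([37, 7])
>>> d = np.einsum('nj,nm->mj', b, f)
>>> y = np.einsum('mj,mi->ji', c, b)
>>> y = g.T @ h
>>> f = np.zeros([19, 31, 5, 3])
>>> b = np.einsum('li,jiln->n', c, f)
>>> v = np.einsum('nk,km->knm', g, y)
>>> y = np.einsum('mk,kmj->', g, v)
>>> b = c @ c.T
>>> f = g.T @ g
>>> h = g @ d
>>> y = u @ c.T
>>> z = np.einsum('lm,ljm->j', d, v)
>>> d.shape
(5, 7)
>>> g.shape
(37, 5)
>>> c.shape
(5, 31)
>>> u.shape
(31, 31)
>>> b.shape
(5, 5)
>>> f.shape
(5, 5)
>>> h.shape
(37, 7)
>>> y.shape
(31, 5)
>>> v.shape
(5, 37, 7)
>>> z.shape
(37,)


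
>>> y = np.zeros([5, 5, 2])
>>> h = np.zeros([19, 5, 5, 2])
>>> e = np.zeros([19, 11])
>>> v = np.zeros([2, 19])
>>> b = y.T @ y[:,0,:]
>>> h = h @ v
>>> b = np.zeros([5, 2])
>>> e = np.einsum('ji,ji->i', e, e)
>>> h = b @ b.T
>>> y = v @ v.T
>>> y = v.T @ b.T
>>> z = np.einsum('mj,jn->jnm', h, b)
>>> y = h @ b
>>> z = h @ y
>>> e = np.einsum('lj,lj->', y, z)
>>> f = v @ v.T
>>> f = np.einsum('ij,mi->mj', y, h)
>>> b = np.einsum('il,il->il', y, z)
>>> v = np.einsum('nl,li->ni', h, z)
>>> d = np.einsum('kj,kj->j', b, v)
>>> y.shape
(5, 2)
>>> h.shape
(5, 5)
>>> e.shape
()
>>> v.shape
(5, 2)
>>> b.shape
(5, 2)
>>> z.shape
(5, 2)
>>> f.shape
(5, 2)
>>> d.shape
(2,)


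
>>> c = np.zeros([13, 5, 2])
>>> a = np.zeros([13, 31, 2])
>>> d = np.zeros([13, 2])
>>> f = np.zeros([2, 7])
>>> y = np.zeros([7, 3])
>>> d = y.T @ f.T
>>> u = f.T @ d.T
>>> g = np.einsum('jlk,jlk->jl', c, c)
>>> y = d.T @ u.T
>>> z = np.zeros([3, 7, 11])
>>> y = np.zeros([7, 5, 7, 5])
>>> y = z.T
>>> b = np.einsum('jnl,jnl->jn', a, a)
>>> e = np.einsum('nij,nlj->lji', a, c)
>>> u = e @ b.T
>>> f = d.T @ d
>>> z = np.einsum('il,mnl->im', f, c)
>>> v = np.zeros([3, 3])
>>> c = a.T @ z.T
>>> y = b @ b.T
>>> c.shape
(2, 31, 2)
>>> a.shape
(13, 31, 2)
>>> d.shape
(3, 2)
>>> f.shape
(2, 2)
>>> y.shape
(13, 13)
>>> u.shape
(5, 2, 13)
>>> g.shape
(13, 5)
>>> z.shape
(2, 13)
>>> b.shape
(13, 31)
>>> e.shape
(5, 2, 31)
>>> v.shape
(3, 3)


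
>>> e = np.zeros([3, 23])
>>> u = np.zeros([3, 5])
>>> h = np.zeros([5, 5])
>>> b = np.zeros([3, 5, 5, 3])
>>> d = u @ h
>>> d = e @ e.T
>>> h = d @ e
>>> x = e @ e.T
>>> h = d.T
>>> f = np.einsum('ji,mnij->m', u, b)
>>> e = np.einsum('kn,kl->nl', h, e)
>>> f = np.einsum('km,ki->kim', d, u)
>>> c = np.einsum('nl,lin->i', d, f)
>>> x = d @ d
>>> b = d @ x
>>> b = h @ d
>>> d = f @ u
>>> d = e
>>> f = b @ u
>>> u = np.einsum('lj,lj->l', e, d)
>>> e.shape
(3, 23)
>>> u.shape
(3,)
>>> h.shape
(3, 3)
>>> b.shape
(3, 3)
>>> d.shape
(3, 23)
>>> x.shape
(3, 3)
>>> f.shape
(3, 5)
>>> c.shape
(5,)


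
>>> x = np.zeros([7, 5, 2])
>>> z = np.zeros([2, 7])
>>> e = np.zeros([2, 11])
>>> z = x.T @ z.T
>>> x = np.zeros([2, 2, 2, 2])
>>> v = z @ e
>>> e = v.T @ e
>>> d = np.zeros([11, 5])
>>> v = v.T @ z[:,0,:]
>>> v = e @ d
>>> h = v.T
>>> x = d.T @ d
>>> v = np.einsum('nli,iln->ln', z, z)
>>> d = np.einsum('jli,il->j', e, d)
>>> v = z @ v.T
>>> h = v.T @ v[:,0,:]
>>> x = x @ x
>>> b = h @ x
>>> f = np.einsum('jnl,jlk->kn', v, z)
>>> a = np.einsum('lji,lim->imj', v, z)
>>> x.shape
(5, 5)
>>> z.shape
(2, 5, 2)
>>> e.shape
(11, 5, 11)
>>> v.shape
(2, 5, 5)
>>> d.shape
(11,)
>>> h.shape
(5, 5, 5)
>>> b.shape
(5, 5, 5)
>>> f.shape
(2, 5)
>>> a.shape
(5, 2, 5)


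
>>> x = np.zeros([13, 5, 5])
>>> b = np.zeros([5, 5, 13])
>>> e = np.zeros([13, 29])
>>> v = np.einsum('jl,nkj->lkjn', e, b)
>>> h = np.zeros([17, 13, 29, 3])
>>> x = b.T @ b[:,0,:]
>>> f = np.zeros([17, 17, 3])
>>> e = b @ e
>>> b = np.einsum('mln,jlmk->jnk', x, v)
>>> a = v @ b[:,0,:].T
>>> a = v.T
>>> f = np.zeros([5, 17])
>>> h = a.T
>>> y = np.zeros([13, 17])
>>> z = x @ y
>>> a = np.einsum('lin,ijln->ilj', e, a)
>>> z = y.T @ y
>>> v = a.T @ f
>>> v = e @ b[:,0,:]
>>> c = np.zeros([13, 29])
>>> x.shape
(13, 5, 13)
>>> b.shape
(29, 13, 5)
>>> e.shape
(5, 5, 29)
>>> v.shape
(5, 5, 5)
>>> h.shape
(29, 5, 13, 5)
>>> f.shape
(5, 17)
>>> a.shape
(5, 5, 13)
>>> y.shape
(13, 17)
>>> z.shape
(17, 17)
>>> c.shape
(13, 29)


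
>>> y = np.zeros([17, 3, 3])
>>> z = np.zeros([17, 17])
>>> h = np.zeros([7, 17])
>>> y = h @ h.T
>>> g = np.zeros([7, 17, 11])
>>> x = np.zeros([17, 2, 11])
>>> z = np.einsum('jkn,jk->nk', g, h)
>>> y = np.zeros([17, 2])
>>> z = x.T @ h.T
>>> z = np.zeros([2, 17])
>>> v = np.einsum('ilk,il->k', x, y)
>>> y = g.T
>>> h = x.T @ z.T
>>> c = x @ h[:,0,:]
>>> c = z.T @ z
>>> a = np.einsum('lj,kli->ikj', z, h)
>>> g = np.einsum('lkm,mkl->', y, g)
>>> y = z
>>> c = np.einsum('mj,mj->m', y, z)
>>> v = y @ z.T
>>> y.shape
(2, 17)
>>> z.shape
(2, 17)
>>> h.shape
(11, 2, 2)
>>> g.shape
()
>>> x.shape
(17, 2, 11)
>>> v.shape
(2, 2)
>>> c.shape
(2,)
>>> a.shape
(2, 11, 17)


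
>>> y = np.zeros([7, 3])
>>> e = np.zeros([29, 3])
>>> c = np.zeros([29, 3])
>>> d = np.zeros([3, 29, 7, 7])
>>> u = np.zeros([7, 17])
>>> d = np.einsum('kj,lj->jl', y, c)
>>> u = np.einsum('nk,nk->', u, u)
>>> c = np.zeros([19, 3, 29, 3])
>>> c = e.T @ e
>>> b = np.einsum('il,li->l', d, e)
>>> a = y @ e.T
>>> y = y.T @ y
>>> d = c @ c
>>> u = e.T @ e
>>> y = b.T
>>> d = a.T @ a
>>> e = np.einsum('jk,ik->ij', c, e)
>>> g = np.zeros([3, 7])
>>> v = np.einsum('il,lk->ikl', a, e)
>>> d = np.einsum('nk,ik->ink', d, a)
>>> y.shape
(29,)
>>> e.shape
(29, 3)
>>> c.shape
(3, 3)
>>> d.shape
(7, 29, 29)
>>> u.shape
(3, 3)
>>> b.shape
(29,)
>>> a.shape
(7, 29)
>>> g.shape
(3, 7)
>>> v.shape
(7, 3, 29)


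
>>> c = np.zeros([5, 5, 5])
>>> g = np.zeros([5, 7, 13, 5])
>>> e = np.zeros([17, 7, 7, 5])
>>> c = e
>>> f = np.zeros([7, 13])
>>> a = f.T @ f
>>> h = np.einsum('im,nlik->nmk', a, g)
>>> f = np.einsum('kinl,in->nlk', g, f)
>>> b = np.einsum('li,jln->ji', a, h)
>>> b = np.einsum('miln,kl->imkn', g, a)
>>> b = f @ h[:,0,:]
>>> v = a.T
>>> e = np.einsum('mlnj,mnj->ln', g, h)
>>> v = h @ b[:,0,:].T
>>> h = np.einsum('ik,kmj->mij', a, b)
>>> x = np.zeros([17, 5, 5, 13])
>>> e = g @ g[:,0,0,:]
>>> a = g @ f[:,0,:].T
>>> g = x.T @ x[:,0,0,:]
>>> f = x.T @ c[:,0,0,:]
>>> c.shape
(17, 7, 7, 5)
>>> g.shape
(13, 5, 5, 13)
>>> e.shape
(5, 7, 13, 5)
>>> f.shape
(13, 5, 5, 5)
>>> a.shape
(5, 7, 13, 13)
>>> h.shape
(5, 13, 5)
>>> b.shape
(13, 5, 5)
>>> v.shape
(5, 13, 13)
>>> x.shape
(17, 5, 5, 13)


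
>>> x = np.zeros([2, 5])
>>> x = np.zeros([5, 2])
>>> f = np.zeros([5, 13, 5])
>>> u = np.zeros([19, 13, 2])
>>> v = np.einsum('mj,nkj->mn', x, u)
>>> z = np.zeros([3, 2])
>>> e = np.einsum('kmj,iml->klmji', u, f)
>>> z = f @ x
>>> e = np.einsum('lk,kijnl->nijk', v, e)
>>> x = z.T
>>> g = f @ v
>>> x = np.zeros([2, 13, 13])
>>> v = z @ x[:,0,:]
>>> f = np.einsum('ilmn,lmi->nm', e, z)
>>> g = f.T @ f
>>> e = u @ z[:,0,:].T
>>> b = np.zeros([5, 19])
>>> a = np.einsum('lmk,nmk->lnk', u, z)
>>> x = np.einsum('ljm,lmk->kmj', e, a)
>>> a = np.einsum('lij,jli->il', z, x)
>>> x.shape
(2, 5, 13)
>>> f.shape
(19, 13)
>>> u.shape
(19, 13, 2)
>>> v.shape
(5, 13, 13)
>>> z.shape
(5, 13, 2)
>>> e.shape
(19, 13, 5)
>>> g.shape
(13, 13)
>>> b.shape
(5, 19)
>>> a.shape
(13, 5)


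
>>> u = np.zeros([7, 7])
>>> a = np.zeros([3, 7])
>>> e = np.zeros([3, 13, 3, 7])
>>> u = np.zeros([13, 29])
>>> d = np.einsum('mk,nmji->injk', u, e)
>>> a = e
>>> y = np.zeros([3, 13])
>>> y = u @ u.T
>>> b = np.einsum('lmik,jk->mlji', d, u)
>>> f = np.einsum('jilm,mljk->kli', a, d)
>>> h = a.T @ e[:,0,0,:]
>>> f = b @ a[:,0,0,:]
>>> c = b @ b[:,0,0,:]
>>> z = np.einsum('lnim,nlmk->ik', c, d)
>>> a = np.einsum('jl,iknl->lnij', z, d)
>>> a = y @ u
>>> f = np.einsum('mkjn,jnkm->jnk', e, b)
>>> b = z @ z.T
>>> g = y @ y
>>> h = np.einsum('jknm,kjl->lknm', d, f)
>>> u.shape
(13, 29)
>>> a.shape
(13, 29)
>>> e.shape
(3, 13, 3, 7)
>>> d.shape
(7, 3, 3, 29)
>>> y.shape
(13, 13)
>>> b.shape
(13, 13)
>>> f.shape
(3, 7, 13)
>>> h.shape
(13, 3, 3, 29)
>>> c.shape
(3, 7, 13, 3)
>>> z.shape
(13, 29)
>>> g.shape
(13, 13)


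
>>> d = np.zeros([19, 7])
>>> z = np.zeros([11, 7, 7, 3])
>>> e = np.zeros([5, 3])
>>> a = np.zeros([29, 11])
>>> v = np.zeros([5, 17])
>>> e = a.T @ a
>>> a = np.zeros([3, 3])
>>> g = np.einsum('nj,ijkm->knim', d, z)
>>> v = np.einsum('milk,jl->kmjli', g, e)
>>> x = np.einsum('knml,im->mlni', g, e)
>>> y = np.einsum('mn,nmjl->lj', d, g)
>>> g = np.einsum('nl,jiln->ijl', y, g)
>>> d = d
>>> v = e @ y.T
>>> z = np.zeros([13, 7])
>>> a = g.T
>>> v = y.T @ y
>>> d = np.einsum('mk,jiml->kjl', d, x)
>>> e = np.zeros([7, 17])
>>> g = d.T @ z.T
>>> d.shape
(7, 11, 11)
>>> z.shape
(13, 7)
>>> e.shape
(7, 17)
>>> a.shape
(11, 7, 19)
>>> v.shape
(11, 11)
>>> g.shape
(11, 11, 13)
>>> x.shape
(11, 3, 19, 11)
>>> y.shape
(3, 11)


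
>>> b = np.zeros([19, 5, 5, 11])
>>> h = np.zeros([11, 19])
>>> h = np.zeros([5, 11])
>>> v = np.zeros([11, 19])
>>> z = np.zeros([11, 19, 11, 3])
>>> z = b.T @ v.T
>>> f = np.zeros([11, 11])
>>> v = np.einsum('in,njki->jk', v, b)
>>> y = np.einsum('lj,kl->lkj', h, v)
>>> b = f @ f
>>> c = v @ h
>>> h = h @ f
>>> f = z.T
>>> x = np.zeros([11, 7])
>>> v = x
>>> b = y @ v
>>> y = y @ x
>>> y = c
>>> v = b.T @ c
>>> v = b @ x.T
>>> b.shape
(5, 5, 7)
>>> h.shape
(5, 11)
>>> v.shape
(5, 5, 11)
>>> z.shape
(11, 5, 5, 11)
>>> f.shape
(11, 5, 5, 11)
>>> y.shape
(5, 11)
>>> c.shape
(5, 11)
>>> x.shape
(11, 7)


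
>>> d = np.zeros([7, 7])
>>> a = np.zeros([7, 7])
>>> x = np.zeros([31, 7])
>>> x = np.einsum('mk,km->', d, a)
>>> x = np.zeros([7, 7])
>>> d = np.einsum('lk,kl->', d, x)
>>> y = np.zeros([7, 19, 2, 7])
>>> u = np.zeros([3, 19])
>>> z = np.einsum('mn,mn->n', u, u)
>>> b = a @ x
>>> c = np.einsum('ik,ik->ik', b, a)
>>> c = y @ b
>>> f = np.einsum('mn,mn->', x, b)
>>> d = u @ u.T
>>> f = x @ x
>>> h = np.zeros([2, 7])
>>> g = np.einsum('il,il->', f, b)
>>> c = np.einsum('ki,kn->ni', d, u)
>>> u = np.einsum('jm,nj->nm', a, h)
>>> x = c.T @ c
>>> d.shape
(3, 3)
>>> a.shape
(7, 7)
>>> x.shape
(3, 3)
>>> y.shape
(7, 19, 2, 7)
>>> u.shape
(2, 7)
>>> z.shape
(19,)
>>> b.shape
(7, 7)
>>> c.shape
(19, 3)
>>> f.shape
(7, 7)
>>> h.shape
(2, 7)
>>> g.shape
()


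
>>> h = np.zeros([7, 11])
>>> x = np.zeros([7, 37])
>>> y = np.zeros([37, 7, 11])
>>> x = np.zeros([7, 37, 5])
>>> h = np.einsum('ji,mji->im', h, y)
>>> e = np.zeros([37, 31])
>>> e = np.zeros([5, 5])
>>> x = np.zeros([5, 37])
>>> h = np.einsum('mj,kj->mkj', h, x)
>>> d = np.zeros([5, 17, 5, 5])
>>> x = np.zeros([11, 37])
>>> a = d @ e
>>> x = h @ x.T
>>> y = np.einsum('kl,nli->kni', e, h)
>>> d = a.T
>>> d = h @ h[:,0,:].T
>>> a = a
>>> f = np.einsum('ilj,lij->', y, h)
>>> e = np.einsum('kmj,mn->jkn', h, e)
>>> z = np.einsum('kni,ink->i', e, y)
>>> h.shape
(11, 5, 37)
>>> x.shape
(11, 5, 11)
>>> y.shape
(5, 11, 37)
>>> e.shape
(37, 11, 5)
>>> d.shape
(11, 5, 11)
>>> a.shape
(5, 17, 5, 5)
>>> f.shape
()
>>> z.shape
(5,)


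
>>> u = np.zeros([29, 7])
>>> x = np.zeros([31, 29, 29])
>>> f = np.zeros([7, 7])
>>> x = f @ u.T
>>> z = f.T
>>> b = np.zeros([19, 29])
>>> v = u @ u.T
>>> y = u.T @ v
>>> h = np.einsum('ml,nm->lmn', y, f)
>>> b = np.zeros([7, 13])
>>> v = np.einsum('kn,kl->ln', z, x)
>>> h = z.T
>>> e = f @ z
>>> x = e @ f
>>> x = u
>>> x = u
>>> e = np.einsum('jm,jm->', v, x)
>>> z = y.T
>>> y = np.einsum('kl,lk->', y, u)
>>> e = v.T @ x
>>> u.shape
(29, 7)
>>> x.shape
(29, 7)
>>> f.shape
(7, 7)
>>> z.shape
(29, 7)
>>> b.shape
(7, 13)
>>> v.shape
(29, 7)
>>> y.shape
()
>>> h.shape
(7, 7)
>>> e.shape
(7, 7)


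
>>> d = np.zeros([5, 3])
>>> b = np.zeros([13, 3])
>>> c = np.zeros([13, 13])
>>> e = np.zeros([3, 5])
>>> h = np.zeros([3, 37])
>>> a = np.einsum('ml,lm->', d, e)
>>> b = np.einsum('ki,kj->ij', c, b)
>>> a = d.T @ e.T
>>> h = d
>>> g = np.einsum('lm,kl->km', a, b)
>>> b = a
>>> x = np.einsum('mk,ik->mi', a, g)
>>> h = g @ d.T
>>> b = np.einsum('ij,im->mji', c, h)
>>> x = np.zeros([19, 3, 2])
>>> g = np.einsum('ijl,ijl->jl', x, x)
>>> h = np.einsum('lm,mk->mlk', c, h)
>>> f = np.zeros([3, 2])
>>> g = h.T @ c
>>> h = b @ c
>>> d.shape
(5, 3)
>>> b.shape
(5, 13, 13)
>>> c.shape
(13, 13)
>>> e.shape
(3, 5)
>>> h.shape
(5, 13, 13)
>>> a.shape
(3, 3)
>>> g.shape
(5, 13, 13)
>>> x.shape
(19, 3, 2)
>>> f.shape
(3, 2)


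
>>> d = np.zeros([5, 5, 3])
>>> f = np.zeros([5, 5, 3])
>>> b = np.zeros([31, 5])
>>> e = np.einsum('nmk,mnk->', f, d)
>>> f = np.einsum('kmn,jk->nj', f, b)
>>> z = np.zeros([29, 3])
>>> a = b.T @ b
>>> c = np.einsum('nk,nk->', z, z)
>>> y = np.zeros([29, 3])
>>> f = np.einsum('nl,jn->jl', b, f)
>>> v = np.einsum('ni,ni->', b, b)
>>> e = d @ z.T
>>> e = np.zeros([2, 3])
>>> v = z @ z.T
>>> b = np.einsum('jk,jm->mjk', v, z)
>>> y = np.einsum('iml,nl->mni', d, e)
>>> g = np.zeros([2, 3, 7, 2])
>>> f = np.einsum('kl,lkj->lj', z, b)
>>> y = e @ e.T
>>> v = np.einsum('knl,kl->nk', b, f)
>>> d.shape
(5, 5, 3)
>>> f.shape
(3, 29)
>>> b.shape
(3, 29, 29)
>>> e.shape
(2, 3)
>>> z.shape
(29, 3)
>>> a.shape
(5, 5)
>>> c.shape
()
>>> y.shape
(2, 2)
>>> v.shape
(29, 3)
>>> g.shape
(2, 3, 7, 2)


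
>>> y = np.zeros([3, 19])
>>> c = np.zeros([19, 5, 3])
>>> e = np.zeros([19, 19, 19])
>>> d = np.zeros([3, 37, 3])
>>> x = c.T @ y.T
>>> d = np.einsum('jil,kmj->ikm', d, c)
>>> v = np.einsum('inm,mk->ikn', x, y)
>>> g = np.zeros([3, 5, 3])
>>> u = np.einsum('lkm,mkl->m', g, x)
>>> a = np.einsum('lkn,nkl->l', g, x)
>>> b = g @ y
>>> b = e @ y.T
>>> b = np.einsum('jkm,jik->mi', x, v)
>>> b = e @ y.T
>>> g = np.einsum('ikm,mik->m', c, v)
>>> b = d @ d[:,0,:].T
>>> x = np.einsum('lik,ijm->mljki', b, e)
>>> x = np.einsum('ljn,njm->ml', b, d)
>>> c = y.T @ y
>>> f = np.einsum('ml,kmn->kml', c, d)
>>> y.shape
(3, 19)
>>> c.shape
(19, 19)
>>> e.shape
(19, 19, 19)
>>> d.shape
(37, 19, 5)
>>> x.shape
(5, 37)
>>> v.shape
(3, 19, 5)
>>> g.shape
(3,)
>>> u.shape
(3,)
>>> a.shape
(3,)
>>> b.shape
(37, 19, 37)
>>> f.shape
(37, 19, 19)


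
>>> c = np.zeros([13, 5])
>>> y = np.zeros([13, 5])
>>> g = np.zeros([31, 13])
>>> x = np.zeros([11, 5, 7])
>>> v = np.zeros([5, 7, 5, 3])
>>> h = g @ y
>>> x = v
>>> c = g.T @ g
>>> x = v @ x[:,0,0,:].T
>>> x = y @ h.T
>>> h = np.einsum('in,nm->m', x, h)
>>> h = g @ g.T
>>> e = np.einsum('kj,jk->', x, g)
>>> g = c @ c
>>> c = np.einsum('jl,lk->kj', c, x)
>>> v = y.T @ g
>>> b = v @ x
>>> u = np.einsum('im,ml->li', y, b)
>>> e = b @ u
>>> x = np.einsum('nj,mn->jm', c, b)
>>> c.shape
(31, 13)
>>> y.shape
(13, 5)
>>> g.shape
(13, 13)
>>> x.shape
(13, 5)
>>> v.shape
(5, 13)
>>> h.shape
(31, 31)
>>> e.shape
(5, 13)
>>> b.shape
(5, 31)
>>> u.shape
(31, 13)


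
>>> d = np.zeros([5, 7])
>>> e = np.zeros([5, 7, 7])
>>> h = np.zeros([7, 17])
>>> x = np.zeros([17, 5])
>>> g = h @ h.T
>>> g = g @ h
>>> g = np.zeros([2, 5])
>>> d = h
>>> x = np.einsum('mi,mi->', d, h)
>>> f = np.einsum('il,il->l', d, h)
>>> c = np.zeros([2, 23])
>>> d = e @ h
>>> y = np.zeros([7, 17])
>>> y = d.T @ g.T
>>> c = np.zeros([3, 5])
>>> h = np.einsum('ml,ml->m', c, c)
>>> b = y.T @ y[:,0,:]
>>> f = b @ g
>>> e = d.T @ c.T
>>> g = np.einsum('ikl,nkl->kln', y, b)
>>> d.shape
(5, 7, 17)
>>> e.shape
(17, 7, 3)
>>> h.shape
(3,)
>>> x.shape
()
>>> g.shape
(7, 2, 2)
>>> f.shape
(2, 7, 5)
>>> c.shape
(3, 5)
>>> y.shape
(17, 7, 2)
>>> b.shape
(2, 7, 2)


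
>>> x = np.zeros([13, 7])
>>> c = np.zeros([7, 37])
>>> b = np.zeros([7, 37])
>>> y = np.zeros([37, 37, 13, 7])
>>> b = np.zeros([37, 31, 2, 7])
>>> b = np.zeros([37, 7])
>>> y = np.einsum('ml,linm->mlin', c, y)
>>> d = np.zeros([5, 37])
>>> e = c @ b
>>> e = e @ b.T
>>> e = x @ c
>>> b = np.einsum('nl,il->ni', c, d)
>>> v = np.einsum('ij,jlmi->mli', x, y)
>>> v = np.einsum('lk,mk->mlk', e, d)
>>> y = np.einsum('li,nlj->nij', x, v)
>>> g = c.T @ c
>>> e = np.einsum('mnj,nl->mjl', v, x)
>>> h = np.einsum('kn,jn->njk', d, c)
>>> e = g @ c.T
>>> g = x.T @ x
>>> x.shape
(13, 7)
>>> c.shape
(7, 37)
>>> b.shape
(7, 5)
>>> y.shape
(5, 7, 37)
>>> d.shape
(5, 37)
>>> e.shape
(37, 7)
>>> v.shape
(5, 13, 37)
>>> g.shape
(7, 7)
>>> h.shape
(37, 7, 5)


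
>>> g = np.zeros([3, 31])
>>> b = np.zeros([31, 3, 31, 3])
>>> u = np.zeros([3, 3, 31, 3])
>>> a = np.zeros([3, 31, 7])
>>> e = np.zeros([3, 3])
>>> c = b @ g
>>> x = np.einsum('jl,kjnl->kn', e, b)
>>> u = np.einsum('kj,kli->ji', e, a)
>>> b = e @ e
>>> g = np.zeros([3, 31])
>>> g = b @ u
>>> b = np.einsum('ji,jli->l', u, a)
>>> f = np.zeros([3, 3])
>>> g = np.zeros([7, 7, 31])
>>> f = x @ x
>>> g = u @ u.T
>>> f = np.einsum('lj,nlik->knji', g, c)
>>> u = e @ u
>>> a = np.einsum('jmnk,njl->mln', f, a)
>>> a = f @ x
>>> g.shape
(3, 3)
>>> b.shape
(31,)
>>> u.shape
(3, 7)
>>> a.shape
(31, 31, 3, 31)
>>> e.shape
(3, 3)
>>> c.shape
(31, 3, 31, 31)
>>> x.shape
(31, 31)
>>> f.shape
(31, 31, 3, 31)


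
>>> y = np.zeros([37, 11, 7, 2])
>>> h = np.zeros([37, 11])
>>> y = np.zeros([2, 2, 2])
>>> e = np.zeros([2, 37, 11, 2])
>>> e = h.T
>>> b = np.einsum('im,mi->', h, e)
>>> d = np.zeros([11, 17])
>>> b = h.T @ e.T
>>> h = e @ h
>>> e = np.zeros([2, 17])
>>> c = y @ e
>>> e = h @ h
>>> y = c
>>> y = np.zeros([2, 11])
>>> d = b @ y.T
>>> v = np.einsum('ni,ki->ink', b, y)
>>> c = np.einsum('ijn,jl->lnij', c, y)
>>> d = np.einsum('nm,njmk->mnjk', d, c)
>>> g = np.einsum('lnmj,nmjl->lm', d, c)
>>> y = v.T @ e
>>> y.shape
(2, 11, 11)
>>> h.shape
(11, 11)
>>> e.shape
(11, 11)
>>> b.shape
(11, 11)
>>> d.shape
(2, 11, 17, 2)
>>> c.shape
(11, 17, 2, 2)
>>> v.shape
(11, 11, 2)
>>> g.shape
(2, 17)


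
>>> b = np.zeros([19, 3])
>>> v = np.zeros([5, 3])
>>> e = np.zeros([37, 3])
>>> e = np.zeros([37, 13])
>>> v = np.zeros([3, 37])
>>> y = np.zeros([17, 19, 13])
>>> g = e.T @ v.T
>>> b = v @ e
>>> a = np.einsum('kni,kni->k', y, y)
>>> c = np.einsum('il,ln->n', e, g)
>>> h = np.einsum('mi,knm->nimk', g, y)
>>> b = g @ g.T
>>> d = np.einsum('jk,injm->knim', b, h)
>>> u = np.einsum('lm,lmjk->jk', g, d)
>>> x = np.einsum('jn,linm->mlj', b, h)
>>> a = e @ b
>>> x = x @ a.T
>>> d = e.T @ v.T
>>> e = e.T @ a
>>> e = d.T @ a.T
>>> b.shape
(13, 13)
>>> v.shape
(3, 37)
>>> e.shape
(3, 37)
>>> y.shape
(17, 19, 13)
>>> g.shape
(13, 3)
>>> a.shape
(37, 13)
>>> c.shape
(3,)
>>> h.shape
(19, 3, 13, 17)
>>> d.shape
(13, 3)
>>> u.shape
(19, 17)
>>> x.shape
(17, 19, 37)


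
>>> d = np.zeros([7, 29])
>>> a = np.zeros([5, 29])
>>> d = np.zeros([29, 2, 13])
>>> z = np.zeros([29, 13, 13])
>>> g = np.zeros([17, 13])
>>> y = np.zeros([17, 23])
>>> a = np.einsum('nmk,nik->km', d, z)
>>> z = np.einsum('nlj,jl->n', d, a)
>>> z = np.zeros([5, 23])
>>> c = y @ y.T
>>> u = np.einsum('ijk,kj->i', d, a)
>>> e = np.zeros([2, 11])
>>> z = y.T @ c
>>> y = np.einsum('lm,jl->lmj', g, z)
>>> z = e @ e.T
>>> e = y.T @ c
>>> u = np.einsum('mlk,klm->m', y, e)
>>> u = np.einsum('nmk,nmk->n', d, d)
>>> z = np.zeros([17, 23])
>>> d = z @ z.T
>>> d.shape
(17, 17)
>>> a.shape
(13, 2)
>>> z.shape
(17, 23)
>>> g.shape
(17, 13)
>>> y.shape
(17, 13, 23)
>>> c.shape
(17, 17)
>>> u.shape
(29,)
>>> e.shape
(23, 13, 17)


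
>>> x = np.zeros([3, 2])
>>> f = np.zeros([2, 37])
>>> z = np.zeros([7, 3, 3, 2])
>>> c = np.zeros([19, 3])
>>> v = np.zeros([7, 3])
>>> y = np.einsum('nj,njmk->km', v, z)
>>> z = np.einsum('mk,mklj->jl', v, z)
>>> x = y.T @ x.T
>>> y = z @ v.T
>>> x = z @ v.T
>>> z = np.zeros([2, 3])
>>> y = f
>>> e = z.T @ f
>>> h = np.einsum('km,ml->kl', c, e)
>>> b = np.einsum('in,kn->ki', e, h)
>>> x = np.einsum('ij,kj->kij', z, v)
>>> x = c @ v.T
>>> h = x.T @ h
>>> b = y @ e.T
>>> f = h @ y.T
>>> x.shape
(19, 7)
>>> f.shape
(7, 2)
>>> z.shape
(2, 3)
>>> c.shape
(19, 3)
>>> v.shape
(7, 3)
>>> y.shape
(2, 37)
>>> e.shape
(3, 37)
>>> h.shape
(7, 37)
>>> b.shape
(2, 3)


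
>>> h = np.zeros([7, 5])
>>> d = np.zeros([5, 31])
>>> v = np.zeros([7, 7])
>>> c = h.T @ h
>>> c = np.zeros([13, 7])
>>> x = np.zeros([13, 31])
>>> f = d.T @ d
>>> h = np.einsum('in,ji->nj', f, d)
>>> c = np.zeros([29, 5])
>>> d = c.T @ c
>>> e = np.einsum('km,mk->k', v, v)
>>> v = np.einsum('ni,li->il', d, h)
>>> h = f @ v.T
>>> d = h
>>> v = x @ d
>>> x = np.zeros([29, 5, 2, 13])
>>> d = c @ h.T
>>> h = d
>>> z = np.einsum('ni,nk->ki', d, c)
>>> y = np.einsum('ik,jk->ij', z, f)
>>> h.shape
(29, 31)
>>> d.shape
(29, 31)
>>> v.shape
(13, 5)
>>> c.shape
(29, 5)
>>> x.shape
(29, 5, 2, 13)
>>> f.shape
(31, 31)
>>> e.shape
(7,)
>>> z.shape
(5, 31)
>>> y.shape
(5, 31)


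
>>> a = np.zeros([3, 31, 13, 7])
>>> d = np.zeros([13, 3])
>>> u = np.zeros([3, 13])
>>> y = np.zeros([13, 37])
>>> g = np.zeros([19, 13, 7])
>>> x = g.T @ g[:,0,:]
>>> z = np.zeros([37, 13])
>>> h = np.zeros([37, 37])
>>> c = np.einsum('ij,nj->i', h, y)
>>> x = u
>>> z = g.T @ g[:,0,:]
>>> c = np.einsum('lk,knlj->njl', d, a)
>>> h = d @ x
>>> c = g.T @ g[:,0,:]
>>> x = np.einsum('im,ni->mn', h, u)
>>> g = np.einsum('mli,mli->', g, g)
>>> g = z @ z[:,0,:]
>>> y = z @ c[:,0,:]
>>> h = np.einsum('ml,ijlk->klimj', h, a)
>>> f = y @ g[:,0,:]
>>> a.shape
(3, 31, 13, 7)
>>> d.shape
(13, 3)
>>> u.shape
(3, 13)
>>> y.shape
(7, 13, 7)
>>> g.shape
(7, 13, 7)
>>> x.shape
(13, 3)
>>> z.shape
(7, 13, 7)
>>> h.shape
(7, 13, 3, 13, 31)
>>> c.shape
(7, 13, 7)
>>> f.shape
(7, 13, 7)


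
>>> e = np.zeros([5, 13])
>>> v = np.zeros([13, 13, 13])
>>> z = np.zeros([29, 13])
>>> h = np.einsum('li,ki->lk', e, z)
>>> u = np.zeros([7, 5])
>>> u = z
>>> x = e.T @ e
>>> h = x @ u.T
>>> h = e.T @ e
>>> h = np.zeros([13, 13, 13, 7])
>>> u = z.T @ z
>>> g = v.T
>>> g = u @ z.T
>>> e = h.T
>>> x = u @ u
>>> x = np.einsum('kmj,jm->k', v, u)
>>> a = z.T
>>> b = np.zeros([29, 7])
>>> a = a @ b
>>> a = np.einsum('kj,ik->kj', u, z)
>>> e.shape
(7, 13, 13, 13)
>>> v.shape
(13, 13, 13)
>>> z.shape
(29, 13)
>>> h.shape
(13, 13, 13, 7)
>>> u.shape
(13, 13)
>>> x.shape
(13,)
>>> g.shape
(13, 29)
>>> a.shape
(13, 13)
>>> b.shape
(29, 7)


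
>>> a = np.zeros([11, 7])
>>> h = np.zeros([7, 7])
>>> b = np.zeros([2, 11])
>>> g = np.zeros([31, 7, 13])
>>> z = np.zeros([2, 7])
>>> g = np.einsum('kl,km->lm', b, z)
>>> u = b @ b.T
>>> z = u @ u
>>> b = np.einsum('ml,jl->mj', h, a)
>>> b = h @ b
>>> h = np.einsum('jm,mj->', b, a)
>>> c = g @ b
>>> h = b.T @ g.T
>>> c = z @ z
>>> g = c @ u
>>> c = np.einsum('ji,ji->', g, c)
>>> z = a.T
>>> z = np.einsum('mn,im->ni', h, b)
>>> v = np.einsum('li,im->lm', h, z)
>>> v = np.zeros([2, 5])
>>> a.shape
(11, 7)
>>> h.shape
(11, 11)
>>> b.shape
(7, 11)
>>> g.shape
(2, 2)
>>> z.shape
(11, 7)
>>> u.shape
(2, 2)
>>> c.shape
()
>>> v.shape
(2, 5)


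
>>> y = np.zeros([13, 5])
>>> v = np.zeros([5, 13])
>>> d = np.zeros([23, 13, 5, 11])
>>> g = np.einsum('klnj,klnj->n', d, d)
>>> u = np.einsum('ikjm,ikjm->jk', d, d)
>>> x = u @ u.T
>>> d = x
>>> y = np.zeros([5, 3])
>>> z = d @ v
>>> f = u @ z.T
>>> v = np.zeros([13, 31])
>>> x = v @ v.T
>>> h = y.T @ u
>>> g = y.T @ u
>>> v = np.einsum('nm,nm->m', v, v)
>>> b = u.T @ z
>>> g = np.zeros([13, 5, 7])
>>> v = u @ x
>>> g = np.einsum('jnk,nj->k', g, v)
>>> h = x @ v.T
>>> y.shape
(5, 3)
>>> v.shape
(5, 13)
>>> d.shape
(5, 5)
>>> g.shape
(7,)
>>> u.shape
(5, 13)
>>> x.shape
(13, 13)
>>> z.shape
(5, 13)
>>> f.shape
(5, 5)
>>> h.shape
(13, 5)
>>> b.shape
(13, 13)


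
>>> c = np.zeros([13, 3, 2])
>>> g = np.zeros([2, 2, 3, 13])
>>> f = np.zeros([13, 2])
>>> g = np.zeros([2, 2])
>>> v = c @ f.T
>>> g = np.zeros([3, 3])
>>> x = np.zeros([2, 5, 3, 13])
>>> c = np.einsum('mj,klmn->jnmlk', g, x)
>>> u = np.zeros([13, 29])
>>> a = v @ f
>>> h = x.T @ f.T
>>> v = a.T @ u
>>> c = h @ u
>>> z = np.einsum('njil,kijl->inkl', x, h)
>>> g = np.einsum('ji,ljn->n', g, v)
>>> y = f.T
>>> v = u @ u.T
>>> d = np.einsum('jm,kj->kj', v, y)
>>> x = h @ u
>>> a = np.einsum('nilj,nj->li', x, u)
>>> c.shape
(13, 3, 5, 29)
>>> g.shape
(29,)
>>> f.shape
(13, 2)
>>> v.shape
(13, 13)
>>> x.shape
(13, 3, 5, 29)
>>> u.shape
(13, 29)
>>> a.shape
(5, 3)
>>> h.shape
(13, 3, 5, 13)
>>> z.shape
(3, 2, 13, 13)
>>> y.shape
(2, 13)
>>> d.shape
(2, 13)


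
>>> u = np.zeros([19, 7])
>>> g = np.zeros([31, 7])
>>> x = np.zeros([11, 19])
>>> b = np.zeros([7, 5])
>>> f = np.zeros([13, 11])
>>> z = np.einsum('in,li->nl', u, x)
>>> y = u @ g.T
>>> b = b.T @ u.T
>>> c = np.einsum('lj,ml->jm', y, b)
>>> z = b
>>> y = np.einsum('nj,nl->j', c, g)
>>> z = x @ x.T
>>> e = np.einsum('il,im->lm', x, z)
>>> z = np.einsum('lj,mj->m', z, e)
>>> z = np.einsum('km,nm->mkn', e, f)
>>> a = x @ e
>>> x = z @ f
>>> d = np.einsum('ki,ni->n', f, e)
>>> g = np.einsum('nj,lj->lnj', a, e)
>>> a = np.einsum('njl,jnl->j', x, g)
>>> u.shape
(19, 7)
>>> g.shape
(19, 11, 11)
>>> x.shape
(11, 19, 11)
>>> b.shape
(5, 19)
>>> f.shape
(13, 11)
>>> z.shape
(11, 19, 13)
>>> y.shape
(5,)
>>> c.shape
(31, 5)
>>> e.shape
(19, 11)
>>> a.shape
(19,)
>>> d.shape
(19,)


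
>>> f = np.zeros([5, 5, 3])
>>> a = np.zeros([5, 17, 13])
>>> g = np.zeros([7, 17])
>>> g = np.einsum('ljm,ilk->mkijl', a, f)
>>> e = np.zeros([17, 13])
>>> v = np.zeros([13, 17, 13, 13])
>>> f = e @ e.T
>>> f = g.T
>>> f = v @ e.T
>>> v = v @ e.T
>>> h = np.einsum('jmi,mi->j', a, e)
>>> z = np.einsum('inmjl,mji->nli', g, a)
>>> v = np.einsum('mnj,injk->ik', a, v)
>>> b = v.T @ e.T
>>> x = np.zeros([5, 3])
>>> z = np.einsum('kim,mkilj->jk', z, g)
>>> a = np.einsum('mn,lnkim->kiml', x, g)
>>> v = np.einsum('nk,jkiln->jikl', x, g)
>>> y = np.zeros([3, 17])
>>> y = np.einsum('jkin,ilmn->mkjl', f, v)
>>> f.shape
(13, 17, 13, 17)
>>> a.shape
(5, 17, 5, 13)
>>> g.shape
(13, 3, 5, 17, 5)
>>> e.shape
(17, 13)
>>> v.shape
(13, 5, 3, 17)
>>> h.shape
(5,)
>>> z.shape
(5, 3)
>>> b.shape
(17, 17)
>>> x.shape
(5, 3)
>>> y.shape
(3, 17, 13, 5)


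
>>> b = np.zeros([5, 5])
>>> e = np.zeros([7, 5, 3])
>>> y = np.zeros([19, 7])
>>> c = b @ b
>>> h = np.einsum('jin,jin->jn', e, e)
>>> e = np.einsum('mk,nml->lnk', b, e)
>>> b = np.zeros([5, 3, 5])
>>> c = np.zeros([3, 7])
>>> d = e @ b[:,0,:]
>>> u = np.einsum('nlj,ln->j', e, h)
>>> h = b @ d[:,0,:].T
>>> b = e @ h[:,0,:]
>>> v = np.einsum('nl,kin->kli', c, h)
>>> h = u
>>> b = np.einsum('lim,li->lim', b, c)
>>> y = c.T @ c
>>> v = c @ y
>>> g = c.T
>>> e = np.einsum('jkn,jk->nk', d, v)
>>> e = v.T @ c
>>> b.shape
(3, 7, 3)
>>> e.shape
(7, 7)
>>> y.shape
(7, 7)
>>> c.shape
(3, 7)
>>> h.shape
(5,)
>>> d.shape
(3, 7, 5)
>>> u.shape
(5,)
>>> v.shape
(3, 7)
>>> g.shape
(7, 3)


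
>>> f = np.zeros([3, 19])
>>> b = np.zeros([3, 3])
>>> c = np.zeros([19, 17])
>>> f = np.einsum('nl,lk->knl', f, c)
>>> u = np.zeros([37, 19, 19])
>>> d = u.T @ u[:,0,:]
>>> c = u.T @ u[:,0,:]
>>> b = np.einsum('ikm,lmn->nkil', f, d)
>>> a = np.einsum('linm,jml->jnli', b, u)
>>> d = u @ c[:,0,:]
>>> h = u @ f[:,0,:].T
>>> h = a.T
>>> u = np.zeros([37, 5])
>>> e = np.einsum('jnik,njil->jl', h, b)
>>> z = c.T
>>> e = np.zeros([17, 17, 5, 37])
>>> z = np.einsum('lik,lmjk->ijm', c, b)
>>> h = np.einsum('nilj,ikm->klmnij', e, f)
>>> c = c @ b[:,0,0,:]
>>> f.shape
(17, 3, 19)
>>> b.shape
(19, 3, 17, 19)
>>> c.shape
(19, 19, 19)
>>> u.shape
(37, 5)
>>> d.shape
(37, 19, 19)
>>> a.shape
(37, 17, 19, 3)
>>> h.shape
(3, 5, 19, 17, 17, 37)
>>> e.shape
(17, 17, 5, 37)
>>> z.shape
(19, 17, 3)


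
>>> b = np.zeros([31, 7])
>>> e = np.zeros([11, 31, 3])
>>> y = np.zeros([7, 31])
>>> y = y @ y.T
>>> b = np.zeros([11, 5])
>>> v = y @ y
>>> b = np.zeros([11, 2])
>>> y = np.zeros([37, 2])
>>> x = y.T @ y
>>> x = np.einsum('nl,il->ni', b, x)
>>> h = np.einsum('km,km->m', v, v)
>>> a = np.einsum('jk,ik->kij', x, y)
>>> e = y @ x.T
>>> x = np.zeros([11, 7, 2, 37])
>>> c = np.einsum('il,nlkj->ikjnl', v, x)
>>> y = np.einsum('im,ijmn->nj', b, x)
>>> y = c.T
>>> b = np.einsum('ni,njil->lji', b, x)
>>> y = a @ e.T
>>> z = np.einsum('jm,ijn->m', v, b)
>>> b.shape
(37, 7, 2)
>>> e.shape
(37, 11)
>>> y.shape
(2, 37, 37)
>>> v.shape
(7, 7)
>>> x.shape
(11, 7, 2, 37)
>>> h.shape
(7,)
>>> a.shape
(2, 37, 11)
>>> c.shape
(7, 2, 37, 11, 7)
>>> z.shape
(7,)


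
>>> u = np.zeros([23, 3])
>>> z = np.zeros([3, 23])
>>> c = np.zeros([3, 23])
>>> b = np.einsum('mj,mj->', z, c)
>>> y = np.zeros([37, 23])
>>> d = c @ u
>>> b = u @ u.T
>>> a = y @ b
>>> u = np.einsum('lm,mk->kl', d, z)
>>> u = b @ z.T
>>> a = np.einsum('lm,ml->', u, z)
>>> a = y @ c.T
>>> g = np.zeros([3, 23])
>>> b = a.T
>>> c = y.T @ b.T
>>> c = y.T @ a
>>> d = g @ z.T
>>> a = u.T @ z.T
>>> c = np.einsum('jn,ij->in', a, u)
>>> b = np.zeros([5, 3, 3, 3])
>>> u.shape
(23, 3)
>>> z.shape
(3, 23)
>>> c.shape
(23, 3)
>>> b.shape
(5, 3, 3, 3)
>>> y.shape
(37, 23)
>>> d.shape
(3, 3)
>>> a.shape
(3, 3)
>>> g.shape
(3, 23)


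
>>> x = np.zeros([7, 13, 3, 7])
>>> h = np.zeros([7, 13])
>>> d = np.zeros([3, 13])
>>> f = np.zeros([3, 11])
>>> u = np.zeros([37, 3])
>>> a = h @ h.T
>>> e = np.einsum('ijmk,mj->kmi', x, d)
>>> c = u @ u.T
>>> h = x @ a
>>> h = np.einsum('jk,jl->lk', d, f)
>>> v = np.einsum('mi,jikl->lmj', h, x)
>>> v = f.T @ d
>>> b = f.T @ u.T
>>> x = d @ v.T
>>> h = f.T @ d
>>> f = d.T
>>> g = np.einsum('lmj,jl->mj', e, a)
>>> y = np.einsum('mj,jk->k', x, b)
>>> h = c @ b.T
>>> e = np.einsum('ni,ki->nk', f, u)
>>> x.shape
(3, 11)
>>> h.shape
(37, 11)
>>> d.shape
(3, 13)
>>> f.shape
(13, 3)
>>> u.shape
(37, 3)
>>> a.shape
(7, 7)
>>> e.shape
(13, 37)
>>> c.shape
(37, 37)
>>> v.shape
(11, 13)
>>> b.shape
(11, 37)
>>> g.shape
(3, 7)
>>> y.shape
(37,)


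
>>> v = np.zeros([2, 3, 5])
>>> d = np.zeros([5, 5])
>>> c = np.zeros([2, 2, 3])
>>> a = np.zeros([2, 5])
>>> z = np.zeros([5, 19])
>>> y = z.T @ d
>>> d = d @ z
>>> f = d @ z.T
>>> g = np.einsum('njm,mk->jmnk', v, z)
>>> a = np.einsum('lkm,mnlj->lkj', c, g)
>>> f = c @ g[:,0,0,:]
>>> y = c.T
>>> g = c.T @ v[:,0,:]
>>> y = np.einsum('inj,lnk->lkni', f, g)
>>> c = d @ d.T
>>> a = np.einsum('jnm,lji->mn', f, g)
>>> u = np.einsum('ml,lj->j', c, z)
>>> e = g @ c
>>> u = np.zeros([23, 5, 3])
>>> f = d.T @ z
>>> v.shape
(2, 3, 5)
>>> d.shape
(5, 19)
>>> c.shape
(5, 5)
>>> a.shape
(19, 2)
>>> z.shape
(5, 19)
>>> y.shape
(3, 5, 2, 2)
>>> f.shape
(19, 19)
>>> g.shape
(3, 2, 5)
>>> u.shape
(23, 5, 3)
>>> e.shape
(3, 2, 5)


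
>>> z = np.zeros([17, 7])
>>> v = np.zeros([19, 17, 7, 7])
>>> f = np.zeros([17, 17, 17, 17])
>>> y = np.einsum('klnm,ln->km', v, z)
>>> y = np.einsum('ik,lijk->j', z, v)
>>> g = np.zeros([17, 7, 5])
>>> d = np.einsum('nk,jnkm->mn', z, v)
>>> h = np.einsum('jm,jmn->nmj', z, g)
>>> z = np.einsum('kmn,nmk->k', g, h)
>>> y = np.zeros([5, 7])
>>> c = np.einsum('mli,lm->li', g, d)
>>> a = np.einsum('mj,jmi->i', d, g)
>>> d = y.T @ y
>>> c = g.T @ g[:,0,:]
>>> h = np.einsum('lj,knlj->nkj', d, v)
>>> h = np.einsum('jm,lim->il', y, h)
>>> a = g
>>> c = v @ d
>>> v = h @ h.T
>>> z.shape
(17,)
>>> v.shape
(19, 19)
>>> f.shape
(17, 17, 17, 17)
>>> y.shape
(5, 7)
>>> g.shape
(17, 7, 5)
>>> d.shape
(7, 7)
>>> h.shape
(19, 17)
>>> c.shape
(19, 17, 7, 7)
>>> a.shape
(17, 7, 5)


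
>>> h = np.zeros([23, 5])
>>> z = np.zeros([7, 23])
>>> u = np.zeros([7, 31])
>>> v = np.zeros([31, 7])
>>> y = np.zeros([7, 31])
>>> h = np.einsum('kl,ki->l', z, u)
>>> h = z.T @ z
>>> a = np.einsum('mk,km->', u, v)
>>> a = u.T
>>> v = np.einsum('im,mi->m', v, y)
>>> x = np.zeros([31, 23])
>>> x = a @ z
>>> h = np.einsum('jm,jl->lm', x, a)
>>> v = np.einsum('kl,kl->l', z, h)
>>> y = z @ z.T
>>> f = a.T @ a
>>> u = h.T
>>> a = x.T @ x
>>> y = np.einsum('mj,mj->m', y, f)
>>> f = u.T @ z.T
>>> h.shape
(7, 23)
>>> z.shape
(7, 23)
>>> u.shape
(23, 7)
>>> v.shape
(23,)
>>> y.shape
(7,)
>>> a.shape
(23, 23)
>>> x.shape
(31, 23)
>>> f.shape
(7, 7)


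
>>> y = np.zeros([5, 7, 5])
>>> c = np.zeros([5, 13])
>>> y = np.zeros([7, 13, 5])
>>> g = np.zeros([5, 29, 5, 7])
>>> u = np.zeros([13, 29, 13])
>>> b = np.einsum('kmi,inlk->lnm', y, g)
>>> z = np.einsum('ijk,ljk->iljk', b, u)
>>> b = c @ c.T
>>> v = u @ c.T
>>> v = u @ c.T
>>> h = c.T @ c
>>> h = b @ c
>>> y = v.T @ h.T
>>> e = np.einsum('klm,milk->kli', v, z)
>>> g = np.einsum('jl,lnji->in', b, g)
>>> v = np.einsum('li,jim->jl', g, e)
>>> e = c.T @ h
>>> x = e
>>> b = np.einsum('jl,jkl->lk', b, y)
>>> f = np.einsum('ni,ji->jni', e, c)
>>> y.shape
(5, 29, 5)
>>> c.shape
(5, 13)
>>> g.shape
(7, 29)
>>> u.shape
(13, 29, 13)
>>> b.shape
(5, 29)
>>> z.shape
(5, 13, 29, 13)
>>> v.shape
(13, 7)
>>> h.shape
(5, 13)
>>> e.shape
(13, 13)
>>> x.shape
(13, 13)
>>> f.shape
(5, 13, 13)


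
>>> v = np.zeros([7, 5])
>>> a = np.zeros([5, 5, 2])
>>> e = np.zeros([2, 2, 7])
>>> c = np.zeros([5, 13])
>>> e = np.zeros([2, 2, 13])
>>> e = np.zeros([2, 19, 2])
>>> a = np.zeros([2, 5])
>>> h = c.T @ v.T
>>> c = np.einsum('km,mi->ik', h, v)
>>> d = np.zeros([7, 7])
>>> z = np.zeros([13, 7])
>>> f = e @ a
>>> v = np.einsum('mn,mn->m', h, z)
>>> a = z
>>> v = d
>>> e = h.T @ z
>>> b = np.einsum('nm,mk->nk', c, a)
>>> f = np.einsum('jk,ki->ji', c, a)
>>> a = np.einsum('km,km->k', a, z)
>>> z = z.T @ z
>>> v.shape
(7, 7)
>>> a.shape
(13,)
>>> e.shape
(7, 7)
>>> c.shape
(5, 13)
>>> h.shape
(13, 7)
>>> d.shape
(7, 7)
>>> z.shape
(7, 7)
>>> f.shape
(5, 7)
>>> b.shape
(5, 7)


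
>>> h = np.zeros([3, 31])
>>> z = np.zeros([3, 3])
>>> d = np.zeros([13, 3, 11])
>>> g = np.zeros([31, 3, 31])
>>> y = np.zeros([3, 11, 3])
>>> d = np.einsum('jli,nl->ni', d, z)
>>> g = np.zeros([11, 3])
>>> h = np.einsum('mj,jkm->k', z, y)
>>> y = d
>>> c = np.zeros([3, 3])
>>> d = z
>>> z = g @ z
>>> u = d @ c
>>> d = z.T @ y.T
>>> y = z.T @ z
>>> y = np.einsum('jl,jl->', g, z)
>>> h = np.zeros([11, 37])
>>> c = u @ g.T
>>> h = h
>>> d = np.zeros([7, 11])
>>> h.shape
(11, 37)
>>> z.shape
(11, 3)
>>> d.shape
(7, 11)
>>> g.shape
(11, 3)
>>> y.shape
()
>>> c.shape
(3, 11)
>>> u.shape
(3, 3)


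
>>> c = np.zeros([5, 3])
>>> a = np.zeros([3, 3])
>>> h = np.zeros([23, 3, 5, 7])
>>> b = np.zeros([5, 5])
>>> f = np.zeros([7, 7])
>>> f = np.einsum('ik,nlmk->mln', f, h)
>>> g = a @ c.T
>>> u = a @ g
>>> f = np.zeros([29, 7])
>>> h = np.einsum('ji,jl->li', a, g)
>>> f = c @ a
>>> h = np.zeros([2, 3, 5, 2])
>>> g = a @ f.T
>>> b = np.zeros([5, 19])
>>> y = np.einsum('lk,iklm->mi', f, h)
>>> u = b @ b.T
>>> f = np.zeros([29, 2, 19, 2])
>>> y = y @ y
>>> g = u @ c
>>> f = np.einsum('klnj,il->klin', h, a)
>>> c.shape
(5, 3)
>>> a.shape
(3, 3)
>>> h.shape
(2, 3, 5, 2)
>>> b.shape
(5, 19)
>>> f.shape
(2, 3, 3, 5)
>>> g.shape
(5, 3)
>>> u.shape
(5, 5)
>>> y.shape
(2, 2)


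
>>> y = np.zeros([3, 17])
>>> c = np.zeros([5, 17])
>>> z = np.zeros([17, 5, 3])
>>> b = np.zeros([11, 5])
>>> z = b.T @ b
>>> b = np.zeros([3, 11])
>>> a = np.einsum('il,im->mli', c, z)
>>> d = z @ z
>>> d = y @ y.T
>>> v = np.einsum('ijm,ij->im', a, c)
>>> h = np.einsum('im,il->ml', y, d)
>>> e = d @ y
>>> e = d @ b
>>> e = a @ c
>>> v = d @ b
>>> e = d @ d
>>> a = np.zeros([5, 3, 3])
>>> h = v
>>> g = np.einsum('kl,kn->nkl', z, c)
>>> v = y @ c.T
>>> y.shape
(3, 17)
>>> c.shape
(5, 17)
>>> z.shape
(5, 5)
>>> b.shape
(3, 11)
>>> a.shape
(5, 3, 3)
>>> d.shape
(3, 3)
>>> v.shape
(3, 5)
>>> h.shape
(3, 11)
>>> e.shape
(3, 3)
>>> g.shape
(17, 5, 5)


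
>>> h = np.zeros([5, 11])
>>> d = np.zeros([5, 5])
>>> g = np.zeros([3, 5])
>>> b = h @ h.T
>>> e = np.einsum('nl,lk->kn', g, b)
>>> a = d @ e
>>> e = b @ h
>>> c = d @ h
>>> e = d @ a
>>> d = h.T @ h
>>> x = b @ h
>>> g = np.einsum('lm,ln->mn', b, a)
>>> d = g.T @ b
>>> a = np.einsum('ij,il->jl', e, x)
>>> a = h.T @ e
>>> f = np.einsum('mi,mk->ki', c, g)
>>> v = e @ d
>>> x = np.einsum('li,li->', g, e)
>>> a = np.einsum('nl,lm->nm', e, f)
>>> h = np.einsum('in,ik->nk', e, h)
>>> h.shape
(3, 11)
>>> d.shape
(3, 5)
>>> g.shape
(5, 3)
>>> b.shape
(5, 5)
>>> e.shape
(5, 3)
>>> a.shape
(5, 11)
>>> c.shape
(5, 11)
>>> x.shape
()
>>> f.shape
(3, 11)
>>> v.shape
(5, 5)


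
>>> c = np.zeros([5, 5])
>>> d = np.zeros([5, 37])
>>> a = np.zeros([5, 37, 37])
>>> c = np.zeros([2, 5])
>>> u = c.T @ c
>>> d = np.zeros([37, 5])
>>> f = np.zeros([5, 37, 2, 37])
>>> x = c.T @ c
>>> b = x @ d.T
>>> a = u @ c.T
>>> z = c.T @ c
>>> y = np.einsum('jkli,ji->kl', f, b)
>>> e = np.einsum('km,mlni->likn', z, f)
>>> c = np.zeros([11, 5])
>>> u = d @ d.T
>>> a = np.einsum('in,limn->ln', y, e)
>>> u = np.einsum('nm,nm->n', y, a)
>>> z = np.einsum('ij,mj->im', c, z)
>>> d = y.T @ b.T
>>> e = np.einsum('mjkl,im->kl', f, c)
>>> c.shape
(11, 5)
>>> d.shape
(2, 5)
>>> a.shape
(37, 2)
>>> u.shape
(37,)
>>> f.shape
(5, 37, 2, 37)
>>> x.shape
(5, 5)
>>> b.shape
(5, 37)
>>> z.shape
(11, 5)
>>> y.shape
(37, 2)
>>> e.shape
(2, 37)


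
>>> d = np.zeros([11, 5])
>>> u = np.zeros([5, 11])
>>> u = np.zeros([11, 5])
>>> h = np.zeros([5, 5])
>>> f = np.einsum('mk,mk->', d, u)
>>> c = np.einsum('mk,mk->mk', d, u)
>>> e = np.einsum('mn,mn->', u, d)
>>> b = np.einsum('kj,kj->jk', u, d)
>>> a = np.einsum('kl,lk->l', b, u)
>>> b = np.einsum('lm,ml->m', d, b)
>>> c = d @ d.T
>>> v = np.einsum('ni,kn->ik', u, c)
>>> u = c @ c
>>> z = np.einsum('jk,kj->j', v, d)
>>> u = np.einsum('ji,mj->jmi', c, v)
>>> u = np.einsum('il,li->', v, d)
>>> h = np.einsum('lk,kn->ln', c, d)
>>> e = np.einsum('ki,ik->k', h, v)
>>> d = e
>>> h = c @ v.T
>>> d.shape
(11,)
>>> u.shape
()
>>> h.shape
(11, 5)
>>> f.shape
()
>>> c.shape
(11, 11)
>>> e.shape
(11,)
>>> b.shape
(5,)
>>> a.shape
(11,)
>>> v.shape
(5, 11)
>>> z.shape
(5,)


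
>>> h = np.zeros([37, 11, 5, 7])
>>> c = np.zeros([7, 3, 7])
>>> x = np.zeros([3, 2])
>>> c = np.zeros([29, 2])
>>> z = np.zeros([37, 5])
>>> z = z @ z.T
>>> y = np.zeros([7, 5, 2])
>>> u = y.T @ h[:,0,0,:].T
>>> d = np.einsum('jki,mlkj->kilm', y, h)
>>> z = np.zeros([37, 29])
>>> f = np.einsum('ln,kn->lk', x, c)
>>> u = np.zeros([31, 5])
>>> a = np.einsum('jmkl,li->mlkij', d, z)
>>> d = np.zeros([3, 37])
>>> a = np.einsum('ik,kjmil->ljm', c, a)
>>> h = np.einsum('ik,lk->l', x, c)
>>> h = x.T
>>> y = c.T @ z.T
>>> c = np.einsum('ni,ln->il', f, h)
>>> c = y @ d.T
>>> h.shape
(2, 3)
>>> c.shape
(2, 3)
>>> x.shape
(3, 2)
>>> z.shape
(37, 29)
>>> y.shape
(2, 37)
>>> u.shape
(31, 5)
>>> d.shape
(3, 37)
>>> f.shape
(3, 29)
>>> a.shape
(5, 37, 11)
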